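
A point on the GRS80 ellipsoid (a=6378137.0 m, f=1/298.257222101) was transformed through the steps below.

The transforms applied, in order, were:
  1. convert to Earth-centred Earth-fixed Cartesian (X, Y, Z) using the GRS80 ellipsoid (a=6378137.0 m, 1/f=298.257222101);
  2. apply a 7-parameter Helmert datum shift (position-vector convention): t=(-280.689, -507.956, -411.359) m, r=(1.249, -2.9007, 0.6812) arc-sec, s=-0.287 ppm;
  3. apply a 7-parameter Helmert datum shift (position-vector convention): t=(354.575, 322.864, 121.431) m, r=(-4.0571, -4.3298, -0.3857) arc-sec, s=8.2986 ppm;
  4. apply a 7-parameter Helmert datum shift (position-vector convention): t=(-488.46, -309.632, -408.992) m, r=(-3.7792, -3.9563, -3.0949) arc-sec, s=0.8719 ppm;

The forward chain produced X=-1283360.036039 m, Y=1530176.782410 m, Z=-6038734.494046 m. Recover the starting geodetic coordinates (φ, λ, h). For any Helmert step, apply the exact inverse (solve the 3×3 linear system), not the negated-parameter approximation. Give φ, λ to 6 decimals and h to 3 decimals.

φ=-71.808175°, λ=129.972768°, h=869.148 m

start: X=-1283360.0360, Y=1530176.7824, Z=-6038734.4940 m
→ Helmert⁻¹: X=-1283009.2411, Y=1530576.4627, Z=-6038267.5849
→ Helmert⁻¹: X=-1283482.7801, Y=1530357.2690, Z=-6038281.8628
→ Helmert⁻¹: X=-1283282.3142, Y=1530833.3413, Z=-6037863.4596
→ geod (Bowring, a=6378137.000): φ=-71.80817500°, λ=129.97276800°, h=869.1480 m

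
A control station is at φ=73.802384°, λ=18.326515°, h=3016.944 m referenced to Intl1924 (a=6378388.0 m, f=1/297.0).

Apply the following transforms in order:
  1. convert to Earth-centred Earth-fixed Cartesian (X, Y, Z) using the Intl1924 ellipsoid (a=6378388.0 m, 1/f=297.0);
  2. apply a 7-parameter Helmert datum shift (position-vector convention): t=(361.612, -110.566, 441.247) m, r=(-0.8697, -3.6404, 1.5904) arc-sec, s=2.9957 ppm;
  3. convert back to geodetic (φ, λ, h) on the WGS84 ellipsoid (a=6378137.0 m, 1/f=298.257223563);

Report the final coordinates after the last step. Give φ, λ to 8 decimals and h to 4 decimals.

φ=73.80127221°, λ=18.32181264°, h=3712.7355 m

start: φ=73.802384°, λ=18.326515°, h=3016.944 m
→ ECEF (a=6378388.000, f=1/297.0): X=1695073.7198, Y=561462.4015, Z=6105866.5049
→ Helmert 7p (PV): X=1695328.3168, Y=561392.3324, Z=6106353.5926
→ geod (Bowring, a=6378137.000): φ=73.80127221°, λ=18.32181264°, h=3712.7355 m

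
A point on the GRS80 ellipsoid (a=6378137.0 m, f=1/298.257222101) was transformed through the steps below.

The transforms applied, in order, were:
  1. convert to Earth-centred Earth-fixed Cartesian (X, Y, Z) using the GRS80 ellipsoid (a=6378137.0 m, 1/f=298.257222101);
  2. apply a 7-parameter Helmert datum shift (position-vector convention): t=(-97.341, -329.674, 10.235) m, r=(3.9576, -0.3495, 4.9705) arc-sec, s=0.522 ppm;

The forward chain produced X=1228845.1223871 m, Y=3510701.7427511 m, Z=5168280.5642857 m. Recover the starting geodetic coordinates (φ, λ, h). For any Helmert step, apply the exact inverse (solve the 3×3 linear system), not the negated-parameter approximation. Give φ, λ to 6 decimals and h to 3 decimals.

φ=54.436388°, λ=70.707766°, h=3753.344 m

start: X=1228845.1224, Y=3510701.7428, Z=5168280.5643 m
→ Helmert⁻¹: X=1229035.1883, Y=3511099.1293, Z=5168198.1815
→ geod (Bowring, a=6378137.000): φ=54.43638800°, λ=70.70776600°, h=3753.3440 m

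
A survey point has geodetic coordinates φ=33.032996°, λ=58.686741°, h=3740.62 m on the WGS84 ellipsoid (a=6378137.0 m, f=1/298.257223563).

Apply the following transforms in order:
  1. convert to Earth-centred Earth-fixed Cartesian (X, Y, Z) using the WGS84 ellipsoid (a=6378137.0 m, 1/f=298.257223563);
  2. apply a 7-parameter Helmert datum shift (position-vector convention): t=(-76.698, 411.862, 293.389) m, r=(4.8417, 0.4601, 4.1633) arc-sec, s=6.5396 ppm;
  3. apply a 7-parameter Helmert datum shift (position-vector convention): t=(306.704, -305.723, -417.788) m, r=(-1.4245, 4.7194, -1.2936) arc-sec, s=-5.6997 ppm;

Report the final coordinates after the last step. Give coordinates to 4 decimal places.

X=2783659.7592 m, Y=4575601.4884 m, Z=3458950.6176 m

start: φ=33.032996°, λ=58.686741°, h=3740.620 m
→ ECEF (a=6378137.000, f=1/298.257223563): X=2783404.2009, Y=4575510.0871, Z=3459066.2032
→ Helmert 7p (PV): X=2783261.0674, Y=4575926.8564, Z=3459483.4070
→ Helmert 7p (PV): X=2783659.7592, Y=4575601.4884, Z=3458950.6176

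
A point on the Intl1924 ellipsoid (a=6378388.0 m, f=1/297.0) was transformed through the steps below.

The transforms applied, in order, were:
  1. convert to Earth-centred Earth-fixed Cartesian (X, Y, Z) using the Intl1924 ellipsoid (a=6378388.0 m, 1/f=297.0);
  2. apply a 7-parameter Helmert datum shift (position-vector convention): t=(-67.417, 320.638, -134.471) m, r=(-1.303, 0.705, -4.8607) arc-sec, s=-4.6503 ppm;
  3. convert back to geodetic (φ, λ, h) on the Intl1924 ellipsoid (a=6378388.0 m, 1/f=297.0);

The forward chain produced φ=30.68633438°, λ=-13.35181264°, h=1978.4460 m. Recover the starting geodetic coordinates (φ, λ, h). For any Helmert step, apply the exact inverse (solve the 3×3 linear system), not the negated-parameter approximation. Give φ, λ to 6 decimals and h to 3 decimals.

start: φ=30.686334°, λ=-13.351813°, h=1978.446 m
→ ECEF (a=6378388.000, f=1/297.0): X=5343317.9009, Y=-1268209.9005, Z=3237093.3648
→ Helmert⁻¹: X=5343428.9927, Y=-1268430.9679, Z=3237253.1406
→ geod (Bowring, a=6378388.000): φ=30.68684100°, λ=-13.35378900°, h=2196.8450 m

φ=30.686841°, λ=-13.353789°, h=2196.845 m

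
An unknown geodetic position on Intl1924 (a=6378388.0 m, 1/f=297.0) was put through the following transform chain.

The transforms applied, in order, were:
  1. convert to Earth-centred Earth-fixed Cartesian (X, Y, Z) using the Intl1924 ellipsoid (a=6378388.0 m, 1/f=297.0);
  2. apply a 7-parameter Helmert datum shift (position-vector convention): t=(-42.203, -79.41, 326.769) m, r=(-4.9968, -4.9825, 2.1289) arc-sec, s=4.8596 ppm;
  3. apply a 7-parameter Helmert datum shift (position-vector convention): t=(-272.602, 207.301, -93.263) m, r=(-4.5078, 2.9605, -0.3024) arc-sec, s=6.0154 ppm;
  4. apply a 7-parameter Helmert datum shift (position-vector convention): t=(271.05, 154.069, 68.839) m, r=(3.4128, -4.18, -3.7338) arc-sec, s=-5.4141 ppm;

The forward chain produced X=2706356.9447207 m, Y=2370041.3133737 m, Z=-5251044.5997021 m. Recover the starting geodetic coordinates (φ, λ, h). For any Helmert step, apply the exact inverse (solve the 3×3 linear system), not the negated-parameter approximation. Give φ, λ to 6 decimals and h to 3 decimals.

φ=-55.768230°, λ=41.209853°, h=1515.121 m

start: X=2706356.9447, Y=2370041.3134, Z=-5251044.5997 m
→ Helmert⁻¹: X=2705951.2292, Y=2369862.1728, Z=-5251235.9167
→ Helmert⁻¹: X=2706279.4455, Y=2369759.3432, Z=-5251020.4334
→ Helmert⁻¹: X=2706206.1071, Y=2369926.5198, Z=-5251329.6419
→ geod (Bowring, a=6378388.000): φ=-55.76823000°, λ=41.20985300°, h=1515.1210 m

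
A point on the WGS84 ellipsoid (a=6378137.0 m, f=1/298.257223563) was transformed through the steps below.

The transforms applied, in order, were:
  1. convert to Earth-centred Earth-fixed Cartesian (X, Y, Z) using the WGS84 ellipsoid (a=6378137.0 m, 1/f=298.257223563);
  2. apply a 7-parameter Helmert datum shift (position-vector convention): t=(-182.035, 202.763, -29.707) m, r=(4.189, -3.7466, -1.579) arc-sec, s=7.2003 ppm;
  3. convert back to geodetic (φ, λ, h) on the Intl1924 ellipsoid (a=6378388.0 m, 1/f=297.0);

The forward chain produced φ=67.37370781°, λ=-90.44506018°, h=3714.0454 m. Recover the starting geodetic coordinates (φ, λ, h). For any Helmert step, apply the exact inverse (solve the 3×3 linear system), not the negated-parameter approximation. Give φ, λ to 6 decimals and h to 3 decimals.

start: φ=67.373708°, λ=-90.445060°, h=3714.045 m
→ ECEF (a=6378388.000, f=1/297.0): X=-19126.9461, Y=-2462299.0241, Z=5868135.8607
→ Helmert⁻¹: X=-18819.3351, Y=-2462365.0248, Z=5868173.6650
→ geod (Bowring, a=6378137.000): φ=67.37272900°, λ=-90.43789100°, h=3946.6140 m

φ=67.372729°, λ=-90.437891°, h=3946.614 m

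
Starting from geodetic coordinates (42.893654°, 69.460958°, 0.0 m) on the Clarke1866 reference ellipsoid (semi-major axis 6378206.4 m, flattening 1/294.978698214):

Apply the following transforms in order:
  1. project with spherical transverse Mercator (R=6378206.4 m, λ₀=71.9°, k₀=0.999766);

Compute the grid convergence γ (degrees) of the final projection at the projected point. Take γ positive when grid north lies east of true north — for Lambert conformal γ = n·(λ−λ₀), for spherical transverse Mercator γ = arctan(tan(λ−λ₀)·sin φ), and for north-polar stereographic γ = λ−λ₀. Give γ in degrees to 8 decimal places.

-1.66064723

start: φ=42.893654°, λ=69.460958°, h=0.000 m
→ into tm (λ₀=71.9°): φ=42.89365400°, λ−λ₀=-2.43904200°
convergence γ = -1.66064723°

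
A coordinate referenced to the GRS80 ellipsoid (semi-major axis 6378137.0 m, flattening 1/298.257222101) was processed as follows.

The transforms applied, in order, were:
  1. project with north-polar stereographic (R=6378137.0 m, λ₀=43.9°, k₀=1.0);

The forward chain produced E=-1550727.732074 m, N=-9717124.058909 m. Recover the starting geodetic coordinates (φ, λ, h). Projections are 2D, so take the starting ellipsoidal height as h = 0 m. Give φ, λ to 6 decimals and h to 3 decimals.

start: E=-1550727.7321, N=-9717124.0589 m
→ stereo⁻¹: φ=14.70740600°, λ=34.83279100°

φ=14.707406°, λ=34.832791°, h=0.000 m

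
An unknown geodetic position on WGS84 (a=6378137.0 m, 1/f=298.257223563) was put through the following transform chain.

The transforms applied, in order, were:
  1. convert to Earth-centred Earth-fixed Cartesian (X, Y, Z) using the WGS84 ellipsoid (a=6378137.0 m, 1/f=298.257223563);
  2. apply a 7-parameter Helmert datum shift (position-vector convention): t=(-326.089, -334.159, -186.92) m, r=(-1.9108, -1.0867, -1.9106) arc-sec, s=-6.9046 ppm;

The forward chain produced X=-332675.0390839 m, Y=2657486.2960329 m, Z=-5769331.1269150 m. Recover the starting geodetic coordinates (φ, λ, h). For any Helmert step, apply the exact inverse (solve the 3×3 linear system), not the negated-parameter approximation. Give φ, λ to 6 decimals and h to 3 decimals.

start: X=-332675.0391, Y=2657486.2960, Z=-5769331.1269 m
→ Helmert⁻¹: X=-332406.2591, Y=2657889.1718, Z=-5769157.6673
→ geod (Bowring, a=6378137.000): φ=-65.24143900°, λ=97.12862700°, h=135.1850 m

φ=-65.241439°, λ=97.128627°, h=135.185 m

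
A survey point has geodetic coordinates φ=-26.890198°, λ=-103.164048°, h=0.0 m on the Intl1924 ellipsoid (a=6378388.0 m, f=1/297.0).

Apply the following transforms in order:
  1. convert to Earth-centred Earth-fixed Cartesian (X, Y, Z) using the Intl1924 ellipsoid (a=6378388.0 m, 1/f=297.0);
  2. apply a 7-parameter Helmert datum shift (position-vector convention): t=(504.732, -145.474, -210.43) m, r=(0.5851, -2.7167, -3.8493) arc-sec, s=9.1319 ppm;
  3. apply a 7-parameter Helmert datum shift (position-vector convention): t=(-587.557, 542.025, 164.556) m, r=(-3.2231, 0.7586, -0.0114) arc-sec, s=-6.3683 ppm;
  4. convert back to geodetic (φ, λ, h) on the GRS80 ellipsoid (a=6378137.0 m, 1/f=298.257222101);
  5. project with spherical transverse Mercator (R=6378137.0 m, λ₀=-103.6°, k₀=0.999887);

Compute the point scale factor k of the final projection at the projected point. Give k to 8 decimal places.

0.99990977

start: φ=-26.890198°, λ=-103.164048°, h=0.000 m
→ ECEF (a=6378388.000, f=1/297.0): X=-1296441.3579, Y=-5543048.6254, Z=-2867409.4709
→ Helmert 7p (PV): X=-1296014.1430, Y=-5543212.3898, Z=-2867678.8851
→ Helmert 7p (PV): X=-1296604.2997, Y=-5542679.8025, Z=-2867404.6826
→ geod (Bowring, a=6378137.000): φ=-26.89080997°, λ=-103.16649044°, h=-57.0051 m
→ into tm (λ₀=-103.6°): φ=-26.89080997°, λ−λ₀=0.43350956°
scale k = 0.99990977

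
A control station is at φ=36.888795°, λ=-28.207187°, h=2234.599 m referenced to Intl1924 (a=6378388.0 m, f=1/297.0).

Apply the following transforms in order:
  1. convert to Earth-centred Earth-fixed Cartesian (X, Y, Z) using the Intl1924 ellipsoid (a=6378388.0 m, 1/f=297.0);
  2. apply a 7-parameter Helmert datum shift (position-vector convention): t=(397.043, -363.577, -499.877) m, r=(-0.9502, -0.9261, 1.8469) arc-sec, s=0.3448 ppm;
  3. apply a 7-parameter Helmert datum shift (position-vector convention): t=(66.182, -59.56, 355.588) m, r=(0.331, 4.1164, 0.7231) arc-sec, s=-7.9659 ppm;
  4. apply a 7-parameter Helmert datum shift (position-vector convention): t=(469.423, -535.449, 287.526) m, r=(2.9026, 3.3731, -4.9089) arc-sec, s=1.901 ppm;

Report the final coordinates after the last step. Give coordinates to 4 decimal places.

X=4503651.6467 m, Y=-2416065.4919 m, Z=3808883.4923 m

start: φ=36.888795°, λ=-28.207187°, h=2234.599 m
→ ECEF (a=6378388.000, f=1/297.0): X=4502650.9609, Y=-2415027.4919, Z=3808932.0711
→ Helmert 7p (PV): X=4503054.0790, Y=-2415334.0382, Z=3808464.8490
→ Helmert 7p (PV): X=4503168.8619, Y=-2415364.6832, Z=3808696.3571
→ Helmert 7p (PV): X=4503651.6467, Y=-2416065.4919, Z=3808883.4923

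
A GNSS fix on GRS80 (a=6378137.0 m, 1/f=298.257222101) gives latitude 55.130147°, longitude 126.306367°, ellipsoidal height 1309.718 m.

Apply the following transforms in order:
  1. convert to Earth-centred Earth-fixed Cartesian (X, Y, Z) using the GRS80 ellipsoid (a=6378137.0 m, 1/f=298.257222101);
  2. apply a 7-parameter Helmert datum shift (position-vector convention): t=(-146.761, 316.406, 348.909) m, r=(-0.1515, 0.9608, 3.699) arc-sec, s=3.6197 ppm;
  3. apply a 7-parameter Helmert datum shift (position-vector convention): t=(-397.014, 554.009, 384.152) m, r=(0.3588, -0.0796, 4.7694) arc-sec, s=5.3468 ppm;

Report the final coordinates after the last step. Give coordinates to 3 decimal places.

start: φ=55.130147°, λ=126.306367°, h=1309.718 m
→ ECEF (a=6378137.000, f=1/298.257222101): X=-2164410.5419, Y=2945801.7467, Z=5210754.9060
→ Helmert 7p (PV): X=-2164593.6931, Y=2946093.8278, Z=5211130.5947
→ Helmert 7p (PV): X=-2165072.4138, Y=2946604.4726, Z=5211546.8991

X=-2165072.414 m, Y=2946604.473 m, Z=5211546.899 m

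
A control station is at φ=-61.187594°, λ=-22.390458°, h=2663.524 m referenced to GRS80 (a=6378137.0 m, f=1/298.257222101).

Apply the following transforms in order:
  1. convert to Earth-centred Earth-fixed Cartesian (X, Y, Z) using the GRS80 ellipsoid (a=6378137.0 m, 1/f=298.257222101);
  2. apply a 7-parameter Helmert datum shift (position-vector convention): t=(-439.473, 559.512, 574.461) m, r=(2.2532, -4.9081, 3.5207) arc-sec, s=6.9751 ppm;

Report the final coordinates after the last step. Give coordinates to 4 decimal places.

start: φ=-61.187594°, λ=-22.390458°, h=2663.524 m
→ ECEF (a=6378137.000, f=1/298.257222101): X=2850676.8520, Y=-1174408.8467, Z=-5567780.7722
→ Helmert 7p (PV): X=2850409.7958, Y=-1173748.0464, Z=-5567190.1434

X=2850409.7958 m, Y=-1173748.0464 m, Z=-5567190.1434 m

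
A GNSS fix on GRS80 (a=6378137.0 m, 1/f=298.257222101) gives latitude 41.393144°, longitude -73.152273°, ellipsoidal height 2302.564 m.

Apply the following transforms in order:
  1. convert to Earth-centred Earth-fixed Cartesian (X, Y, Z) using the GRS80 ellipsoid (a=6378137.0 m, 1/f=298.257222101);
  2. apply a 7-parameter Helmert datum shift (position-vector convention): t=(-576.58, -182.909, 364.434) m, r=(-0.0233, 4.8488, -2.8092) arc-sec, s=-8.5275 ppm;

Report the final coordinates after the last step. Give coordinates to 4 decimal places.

X=1388761.3702 m, Y=-4587975.8621 m, Z=4197095.5599 m

start: φ=41.393144°, λ=-73.152273°, h=2302.564 m
→ ECEF (a=6378137.000, f=1/298.257222101): X=1389313.6242, Y=-4587813.6283, Z=4196799.0551
→ Helmert 7p (PV): X=1388761.3702, Y=-4587975.8621, Z=4197095.5599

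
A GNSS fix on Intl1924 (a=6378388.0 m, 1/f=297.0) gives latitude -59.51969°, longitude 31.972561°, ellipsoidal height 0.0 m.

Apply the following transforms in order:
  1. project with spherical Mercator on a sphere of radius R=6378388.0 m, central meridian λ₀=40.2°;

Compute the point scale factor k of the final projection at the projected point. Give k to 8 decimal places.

start: φ=-59.519690°, λ=31.972561°, h=0.000 m
→ into merc (λ₀=40.2°): φ=-59.51969000°, λ−λ₀=-8.22743900°
scale k = 1.97144469

1.97144469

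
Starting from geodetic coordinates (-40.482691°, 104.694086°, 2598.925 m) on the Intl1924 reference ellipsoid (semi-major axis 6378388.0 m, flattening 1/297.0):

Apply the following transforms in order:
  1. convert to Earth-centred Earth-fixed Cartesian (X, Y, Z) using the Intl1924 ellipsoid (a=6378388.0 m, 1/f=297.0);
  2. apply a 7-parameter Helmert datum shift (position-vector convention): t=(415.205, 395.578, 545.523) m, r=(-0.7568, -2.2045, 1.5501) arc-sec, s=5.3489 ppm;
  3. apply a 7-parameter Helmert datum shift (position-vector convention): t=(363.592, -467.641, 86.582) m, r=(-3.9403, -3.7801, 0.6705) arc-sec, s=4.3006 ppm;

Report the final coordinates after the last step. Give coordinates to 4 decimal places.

X=-1232013.5998 m, Y=4701185.7158 m, Z=-4120205.3125 m

start: φ=-40.482691°, λ=104.694086°, h=2598.925 m
→ ECEF (a=6378388.000, f=1/297.0): X=-1232849.4362, Y=4701319.5103, Z=-4120654.8274
→ Helmert 7p (PV): X=-1232432.1160, Y=4701715.8511, Z=-4120161.7713
→ Helmert 7p (PV): X=-1232013.5998, Y=4701185.7158, Z=-4120205.3125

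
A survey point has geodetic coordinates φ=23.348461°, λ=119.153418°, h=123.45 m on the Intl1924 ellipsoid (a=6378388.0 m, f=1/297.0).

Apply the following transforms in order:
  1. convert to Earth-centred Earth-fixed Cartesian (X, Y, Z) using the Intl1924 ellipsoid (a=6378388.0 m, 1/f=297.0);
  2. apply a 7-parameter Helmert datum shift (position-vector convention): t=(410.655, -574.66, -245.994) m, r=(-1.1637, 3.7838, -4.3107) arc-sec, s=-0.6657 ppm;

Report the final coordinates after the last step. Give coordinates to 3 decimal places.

start: φ=23.348461°, λ=119.153418°, h=123.450 m
→ ECEF (a=6378388.000, f=1/297.0): X=-2854346.6100, Y=5117016.2831, Z=2512278.1199
→ Helmert 7p (PV): X=-2853781.0290, Y=5116512.0430, Z=2512053.9456

X=-2853781.029 m, Y=5116512.043 m, Z=2512053.946 m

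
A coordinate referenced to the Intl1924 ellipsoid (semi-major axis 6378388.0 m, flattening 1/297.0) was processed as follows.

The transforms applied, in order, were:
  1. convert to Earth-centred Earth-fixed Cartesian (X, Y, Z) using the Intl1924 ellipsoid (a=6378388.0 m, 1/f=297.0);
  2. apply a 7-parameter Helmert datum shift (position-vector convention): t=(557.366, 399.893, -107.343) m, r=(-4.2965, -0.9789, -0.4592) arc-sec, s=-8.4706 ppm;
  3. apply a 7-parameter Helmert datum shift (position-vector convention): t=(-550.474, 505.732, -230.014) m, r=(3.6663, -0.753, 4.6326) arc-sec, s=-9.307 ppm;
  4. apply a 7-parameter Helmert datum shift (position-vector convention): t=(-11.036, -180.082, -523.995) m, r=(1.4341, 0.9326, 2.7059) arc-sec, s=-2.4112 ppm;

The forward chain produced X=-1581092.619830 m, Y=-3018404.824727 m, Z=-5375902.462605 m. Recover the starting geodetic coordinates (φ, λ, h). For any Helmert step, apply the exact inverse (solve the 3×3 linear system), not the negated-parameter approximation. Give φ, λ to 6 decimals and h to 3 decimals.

start: X=-1581092.6198, Y=-3018404.8247, Z=-5375902.4626 m
→ Helmert⁻¹: X=-1581100.6872, Y=-3018248.6520, Z=-5375377.5925
→ Helmert⁻¹: X=-1580652.3479, Y=-3018842.5207, Z=-5375138.1759
→ Helmert⁻¹: X=-1581241.8958, Y=-3019159.5449, Z=-5375131.7479
→ geod (Bowring, a=6378388.000): φ=-57.79720400°, λ=-117.64266000°, h=1517.2570 m

φ=-57.797204°, λ=-117.642660°, h=1517.257 m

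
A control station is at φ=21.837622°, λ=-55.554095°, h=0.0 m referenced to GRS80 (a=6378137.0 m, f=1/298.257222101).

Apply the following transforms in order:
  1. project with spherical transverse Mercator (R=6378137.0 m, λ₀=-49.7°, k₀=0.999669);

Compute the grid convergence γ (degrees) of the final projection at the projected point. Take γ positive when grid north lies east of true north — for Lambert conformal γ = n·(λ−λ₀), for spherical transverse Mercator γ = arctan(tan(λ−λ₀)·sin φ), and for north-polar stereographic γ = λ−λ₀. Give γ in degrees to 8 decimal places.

-2.18414193

start: φ=21.837622°, λ=-55.554095°, h=0.000 m
→ into tm (λ₀=-49.7°): φ=21.83762200°, λ−λ₀=-5.85409500°
convergence γ = -2.18414193°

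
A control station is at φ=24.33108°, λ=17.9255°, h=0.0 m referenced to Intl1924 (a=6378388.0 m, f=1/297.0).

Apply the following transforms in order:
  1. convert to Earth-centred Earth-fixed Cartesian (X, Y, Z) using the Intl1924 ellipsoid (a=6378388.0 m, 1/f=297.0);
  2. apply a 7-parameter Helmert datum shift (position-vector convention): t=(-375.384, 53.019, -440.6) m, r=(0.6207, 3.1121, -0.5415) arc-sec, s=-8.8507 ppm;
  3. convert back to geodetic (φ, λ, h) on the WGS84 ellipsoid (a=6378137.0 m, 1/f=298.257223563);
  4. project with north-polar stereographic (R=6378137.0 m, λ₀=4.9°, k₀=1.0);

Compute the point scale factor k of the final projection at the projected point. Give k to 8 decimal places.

1.41648165

start: φ=24.331080°, λ=17.925500°, h=0.000 m
→ ECEF (a=6378388.000, f=1/297.0): X=5532894.9044, Y=1789796.1091, Z=2611775.0968
→ Helmert 7p (PV): X=5532514.6549, Y=1789810.9025, Z=2611233.2877
→ geod (Bowring, a=6378137.000): φ=24.32733352°, λ=17.92679187°, h=-313.1901 m
→ into stereo (λ₀=4.9°): φ=24.32733352°, λ−λ₀=13.02679187°
scale k = 1.41648165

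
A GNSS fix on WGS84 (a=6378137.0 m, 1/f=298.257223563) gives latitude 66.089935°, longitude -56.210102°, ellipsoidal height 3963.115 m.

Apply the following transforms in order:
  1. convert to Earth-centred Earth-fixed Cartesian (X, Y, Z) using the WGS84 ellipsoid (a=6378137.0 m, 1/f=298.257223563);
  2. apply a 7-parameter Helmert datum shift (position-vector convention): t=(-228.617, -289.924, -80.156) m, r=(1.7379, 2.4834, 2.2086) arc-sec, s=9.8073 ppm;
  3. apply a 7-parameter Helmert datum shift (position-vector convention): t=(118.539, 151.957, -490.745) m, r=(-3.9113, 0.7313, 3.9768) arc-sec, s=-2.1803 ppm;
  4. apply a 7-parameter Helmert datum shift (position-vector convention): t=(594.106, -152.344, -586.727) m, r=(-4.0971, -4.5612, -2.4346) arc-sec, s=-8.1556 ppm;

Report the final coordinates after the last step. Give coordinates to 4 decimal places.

X=1443102.4579 m, Y=-2155865.3114 m, Z=5810556.5939 m

start: φ=66.089935°, λ=-56.210102°, h=3963.115 m
→ ECEF (a=6378137.000, f=1/298.257223563): X=1442617.9102, Y=-2155779.0336, Z=5811642.3277
→ Helmert 7p (PV): X=1442496.4968, Y=-2156123.6197, Z=5811583.6353
→ Helmert 7p (PV): X=1442674.0655, Y=-2155828.9484, Z=5811115.9905
→ Helmert 7p (PV): X=1443102.4579, Y=-2155865.3114, Z=5810556.5939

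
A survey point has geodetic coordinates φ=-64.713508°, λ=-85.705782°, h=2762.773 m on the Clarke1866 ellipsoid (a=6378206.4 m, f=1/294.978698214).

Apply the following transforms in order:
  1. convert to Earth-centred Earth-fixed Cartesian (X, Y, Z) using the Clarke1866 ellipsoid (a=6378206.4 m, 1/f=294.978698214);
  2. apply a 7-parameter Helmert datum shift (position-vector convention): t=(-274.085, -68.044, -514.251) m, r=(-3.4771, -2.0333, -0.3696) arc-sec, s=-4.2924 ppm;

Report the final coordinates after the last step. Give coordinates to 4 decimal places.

start: φ=-64.713508°, λ=-85.705782°, h=2762.773 m
→ ECEF (a=6378206.400, f=1/294.978698214): X=204654.3160, Y=-2725493.8494, Z=-5746444.9991
→ Helmert 7p (PV): X=204431.1154, Y=-2725647.4312, Z=-5746886.6220

X=204431.1154 m, Y=-2725647.4312 m, Z=-5746886.6220 m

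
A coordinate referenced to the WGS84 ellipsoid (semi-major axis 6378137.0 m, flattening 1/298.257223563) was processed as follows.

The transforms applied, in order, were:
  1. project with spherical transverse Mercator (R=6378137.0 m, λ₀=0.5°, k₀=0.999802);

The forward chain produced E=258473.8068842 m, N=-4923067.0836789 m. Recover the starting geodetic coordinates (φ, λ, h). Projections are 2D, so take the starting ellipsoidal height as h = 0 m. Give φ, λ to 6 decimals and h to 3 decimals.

φ=-44.187648°, λ=3.738686°, h=0.000 m

start: E=258473.8069, N=-4923067.0837 m
→ tm⁻¹: φ=-44.18764800°, λ=3.73868600°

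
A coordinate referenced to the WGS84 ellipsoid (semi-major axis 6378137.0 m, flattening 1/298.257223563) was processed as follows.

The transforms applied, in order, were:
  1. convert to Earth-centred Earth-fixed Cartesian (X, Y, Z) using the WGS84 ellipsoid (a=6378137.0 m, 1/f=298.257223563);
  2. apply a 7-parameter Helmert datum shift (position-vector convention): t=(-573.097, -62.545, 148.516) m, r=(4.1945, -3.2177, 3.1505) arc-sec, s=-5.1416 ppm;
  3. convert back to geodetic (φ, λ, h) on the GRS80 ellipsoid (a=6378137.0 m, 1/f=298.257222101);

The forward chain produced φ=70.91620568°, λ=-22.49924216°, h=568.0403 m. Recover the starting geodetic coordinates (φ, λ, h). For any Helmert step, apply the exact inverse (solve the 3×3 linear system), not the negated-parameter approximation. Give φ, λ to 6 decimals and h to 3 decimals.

start: φ=70.916206°, λ=-22.499242°, h=568.040 m
→ ECEF (a=6378137.000, f=1/298.257222101): X=1932566.5481, Y=-800465.3271, Z=6005768.3052
→ Helmert⁻¹: X=1933231.0475, Y=-800314.2981, Z=6005636.7845
→ geod (Bowring, a=6378137.000): φ=70.91111000°, λ=-22.48845800°, h=625.6110 m

φ=70.911110°, λ=-22.488458°, h=625.611 m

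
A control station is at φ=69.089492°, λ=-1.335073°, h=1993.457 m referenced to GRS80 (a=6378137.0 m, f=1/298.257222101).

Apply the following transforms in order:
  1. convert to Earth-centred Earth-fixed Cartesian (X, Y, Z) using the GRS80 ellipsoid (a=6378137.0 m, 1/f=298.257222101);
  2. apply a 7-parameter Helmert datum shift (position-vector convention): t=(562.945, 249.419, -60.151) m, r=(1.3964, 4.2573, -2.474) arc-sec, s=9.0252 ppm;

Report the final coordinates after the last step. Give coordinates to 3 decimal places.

start: φ=69.089492°, λ=-1.335073°, h=1993.457 m
→ ECEF (a=6378137.000, f=1/298.257222101): X=2283186.3388, Y=-53211.1137, Z=5937405.3240
→ Helmert 7p (PV): X=2283891.8007, Y=-53029.7566, Z=5937351.2737

X=2283891.801 m, Y=-53029.757 m, Z=5937351.274 m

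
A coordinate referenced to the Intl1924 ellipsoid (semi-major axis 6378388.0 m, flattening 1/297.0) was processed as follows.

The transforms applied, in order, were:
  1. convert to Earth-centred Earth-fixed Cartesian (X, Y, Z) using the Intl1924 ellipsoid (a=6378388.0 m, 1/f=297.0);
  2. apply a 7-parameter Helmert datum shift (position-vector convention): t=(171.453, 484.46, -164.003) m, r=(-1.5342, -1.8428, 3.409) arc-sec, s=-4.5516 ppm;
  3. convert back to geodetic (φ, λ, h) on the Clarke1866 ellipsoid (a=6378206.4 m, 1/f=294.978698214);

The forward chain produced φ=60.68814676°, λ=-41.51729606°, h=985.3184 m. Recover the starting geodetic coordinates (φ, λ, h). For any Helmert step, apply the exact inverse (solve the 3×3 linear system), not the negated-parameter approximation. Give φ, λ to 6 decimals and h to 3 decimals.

start: φ=60.688147°, λ=-41.517296°, h=985.318 m
→ ECEF (a=6378206.400, f=1/294.978698214): X=2344414.8815, Y=-2075425.0859, Z=5539075.9288
→ Helmert⁻¹: X=2344269.2762, Y=-2075998.9399, Z=5539228.7589
→ geod (Bowring, a=6378388.000): φ=60.68557000°, λ=-41.52692400°, h=958.5220 m

φ=60.685570°, λ=-41.526924°, h=958.522 m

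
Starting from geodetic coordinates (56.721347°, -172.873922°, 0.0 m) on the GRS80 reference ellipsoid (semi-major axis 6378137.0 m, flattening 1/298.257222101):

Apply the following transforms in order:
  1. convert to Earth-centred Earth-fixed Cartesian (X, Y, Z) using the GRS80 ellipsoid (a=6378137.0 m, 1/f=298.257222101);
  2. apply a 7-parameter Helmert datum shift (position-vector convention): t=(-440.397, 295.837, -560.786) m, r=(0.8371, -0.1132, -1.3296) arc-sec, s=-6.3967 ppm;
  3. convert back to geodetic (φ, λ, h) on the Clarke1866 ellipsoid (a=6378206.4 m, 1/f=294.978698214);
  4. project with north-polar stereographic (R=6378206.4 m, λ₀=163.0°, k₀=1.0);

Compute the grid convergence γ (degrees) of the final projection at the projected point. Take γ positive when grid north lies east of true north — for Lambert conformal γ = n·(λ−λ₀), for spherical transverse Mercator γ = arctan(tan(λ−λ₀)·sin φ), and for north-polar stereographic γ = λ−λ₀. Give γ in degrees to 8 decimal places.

24.12036567

start: φ=56.721347°, λ=-172.873922°, h=0.000 m
→ ECEF (a=6378137.000, f=1/298.257222101): X=-3480875.4739, Y=-435174.9404, Z=5308936.6985
→ Helmert 7p (PV): X=-3481299.3235, Y=-434875.4274, Z=5308338.2764
→ geod (Bowring, a=6378206.400): φ=56.71748226°, λ=-172.87963433°, h=-193.1643 m
→ into stereo (λ₀=163.0°): φ=56.71748226°, λ−λ₀=24.12036567°
convergence γ = 24.12036567°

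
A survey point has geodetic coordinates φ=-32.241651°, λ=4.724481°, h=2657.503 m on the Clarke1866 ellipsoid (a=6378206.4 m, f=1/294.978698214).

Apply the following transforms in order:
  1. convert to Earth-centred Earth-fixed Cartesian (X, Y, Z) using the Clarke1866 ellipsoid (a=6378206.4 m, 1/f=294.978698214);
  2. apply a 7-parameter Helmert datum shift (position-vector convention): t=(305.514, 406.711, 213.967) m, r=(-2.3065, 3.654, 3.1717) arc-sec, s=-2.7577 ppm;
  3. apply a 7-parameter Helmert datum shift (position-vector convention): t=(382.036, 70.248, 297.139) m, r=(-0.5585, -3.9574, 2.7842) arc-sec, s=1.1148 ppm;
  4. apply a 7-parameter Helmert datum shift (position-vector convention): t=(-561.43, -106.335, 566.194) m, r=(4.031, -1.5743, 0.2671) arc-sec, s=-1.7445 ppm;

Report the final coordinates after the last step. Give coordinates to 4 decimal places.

start: φ=-32.241651°, λ=4.724481°, h=2657.503 m
→ ECEF (a=6378206.400, f=1/294.978698214): X=5383819.0295, Y=444946.4937, Z=-3384363.4797
→ Helmert 7p (PV): X=5384042.9006, Y=445396.9189, Z=-3384240.5297
→ Helmert 7p (PV): X=5384489.8568, Y=445531.1749, Z=-3383845.0710
→ Helmert 7p (PV): X=5383944.2835, Y=445497.1650, Z=-3383223.1704

X=5383944.2835 m, Y=445497.1650 m, Z=-3383223.1704 m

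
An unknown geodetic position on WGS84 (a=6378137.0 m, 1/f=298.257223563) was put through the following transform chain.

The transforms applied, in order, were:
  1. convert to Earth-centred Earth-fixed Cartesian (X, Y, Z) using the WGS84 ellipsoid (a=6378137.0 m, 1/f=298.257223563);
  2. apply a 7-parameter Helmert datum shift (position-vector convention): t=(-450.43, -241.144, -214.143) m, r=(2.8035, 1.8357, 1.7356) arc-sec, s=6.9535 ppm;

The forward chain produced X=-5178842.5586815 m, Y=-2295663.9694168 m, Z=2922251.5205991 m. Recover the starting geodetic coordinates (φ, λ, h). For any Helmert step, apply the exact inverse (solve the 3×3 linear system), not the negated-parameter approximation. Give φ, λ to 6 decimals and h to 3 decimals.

φ=27.448047°, λ=-156.094711°, h=147.218 m

start: X=-5178842.5587, Y=-2295663.9694, Z=2922251.5206 m
→ Helmert⁻¹: X=-5178401.4436, Y=-2295323.5701, Z=2922430.4535
→ geod (Bowring, a=6378137.000): φ=27.44804700°, λ=-156.09471100°, h=147.2180 m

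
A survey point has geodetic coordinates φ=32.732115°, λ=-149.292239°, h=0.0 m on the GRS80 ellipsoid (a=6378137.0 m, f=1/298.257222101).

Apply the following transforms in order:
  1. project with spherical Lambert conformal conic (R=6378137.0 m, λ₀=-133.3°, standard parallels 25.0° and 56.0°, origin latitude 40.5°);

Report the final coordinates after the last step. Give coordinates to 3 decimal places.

E=-1449582.429 m, N=-702775.086 m

start: φ=32.732115°, λ=-149.292239°, h=0.000 m
→ lcc (R=6378137.0, λ₀=-133.3°): E=-1449582.4293, N=-702775.0860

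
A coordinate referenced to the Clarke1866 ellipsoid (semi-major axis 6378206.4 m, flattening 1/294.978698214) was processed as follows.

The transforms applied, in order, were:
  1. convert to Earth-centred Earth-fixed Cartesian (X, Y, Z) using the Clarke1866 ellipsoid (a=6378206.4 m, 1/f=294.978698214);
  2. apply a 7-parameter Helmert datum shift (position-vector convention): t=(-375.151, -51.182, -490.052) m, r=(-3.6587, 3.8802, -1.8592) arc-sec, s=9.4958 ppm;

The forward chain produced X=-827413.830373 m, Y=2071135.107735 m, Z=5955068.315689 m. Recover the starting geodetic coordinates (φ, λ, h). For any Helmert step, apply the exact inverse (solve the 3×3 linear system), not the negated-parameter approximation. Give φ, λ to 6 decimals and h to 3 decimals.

start: X=-827413.8304, Y=2071135.1077, Z=5955068.3157 m
→ Helmert⁻¹: X=-827161.5276, Y=2071053.5283, Z=5955522.9912
→ geod (Bowring, a=6378206.400): φ=69.59838100°, λ=111.77135600°, h=148.8630 m

φ=69.598381°, λ=111.771356°, h=148.863 m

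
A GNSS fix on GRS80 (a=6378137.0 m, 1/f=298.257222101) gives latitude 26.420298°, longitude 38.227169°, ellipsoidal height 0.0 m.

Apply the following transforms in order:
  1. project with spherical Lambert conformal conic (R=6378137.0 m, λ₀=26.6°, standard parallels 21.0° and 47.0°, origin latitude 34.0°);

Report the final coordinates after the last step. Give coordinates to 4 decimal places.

E=1137420.9476 m, N=-759595.8075 m

start: φ=26.420298°, λ=38.227169°, h=0.000 m
→ lcc (R=6378137.0, λ₀=26.6°): E=1137420.9476, N=-759595.8075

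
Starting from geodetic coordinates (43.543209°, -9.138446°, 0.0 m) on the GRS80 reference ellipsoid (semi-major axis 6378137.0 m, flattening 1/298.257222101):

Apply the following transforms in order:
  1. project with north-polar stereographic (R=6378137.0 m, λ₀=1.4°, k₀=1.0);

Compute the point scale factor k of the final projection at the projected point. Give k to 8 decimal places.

1.18420174

start: φ=43.543209°, λ=-9.138446°, h=0.000 m
→ into stereo (λ₀=1.4°): φ=43.54320900°, λ−λ₀=-10.53844600°
scale k = 1.18420174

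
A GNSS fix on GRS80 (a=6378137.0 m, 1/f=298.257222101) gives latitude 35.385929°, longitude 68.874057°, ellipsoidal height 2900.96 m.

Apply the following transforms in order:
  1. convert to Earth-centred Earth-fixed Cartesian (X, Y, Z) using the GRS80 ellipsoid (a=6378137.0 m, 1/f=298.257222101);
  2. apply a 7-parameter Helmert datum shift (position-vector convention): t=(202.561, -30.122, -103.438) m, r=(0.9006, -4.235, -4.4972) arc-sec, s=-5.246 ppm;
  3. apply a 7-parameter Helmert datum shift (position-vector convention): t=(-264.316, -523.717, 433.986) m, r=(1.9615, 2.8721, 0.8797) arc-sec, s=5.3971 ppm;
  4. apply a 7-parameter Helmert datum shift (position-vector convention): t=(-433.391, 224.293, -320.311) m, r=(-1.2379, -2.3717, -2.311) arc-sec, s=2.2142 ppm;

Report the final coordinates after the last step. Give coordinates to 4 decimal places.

X=1876687.1921 m, Y=4857679.2987 m, Z=3674628.2586 m

start: φ=35.385929°, λ=68.874057°, h=2900.960 m
→ ECEF (a=6378137.000, f=1/298.257222101): X=1877104.8080, Y=4858080.2384, Z=3674537.0894
→ Helmert 7p (PV): X=1877327.9974, Y=4857967.6607, Z=3674474.1265
→ Helmert 7p (PV): X=1877104.2596, Y=4857443.2263, Z=3674948.0010
→ Helmert 7p (PV): X=1876687.1921, Y=4857679.2987, Z=3674628.2586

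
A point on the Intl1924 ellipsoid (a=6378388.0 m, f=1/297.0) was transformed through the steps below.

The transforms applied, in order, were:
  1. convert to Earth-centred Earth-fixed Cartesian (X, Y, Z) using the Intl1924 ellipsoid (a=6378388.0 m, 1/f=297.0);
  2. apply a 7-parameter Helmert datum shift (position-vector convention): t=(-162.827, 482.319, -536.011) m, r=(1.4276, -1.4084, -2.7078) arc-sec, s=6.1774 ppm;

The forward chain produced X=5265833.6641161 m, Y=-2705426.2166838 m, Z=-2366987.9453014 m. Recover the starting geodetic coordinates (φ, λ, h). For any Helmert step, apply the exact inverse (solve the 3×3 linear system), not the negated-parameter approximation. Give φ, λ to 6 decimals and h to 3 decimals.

φ=-21.920409°, λ=-27.195621°, h=495.293 m

start: X=5265833.6641, Y=-2705426.2167, Z=-2366987.9453 m
→ Helmert⁻¹: X=5265983.3244, Y=-2705839.0683, Z=-2366454.5450
→ geod (Bowring, a=6378388.000): φ=-21.92040900°, λ=-27.19562100°, h=495.2930 m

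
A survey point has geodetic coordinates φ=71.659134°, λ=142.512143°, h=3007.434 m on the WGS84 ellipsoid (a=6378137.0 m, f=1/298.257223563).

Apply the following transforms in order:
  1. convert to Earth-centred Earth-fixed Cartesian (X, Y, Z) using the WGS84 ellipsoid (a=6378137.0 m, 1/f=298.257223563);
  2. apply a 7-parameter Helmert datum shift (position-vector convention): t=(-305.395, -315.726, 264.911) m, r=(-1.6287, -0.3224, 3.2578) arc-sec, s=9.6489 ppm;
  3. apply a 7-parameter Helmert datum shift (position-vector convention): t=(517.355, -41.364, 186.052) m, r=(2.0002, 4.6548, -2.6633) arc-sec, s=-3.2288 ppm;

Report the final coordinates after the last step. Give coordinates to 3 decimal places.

start: φ=71.659134°, λ=142.512143°, h=3007.434 m
→ ECEF (a=6378137.000, f=1/298.257223563): X=-1598098.8389, Y=1225726.3428, Z=6034679.8517
→ Helmert 7p (PV): X=-1598448.4460, Y=1225444.8539, Z=6034990.8142
→ Helmert 7p (PV): X=-1597773.9151, Y=1225361.6498, Z=6035205.3360

X=-1597773.915 m, Y=1225361.650 m, Z=6035205.336 m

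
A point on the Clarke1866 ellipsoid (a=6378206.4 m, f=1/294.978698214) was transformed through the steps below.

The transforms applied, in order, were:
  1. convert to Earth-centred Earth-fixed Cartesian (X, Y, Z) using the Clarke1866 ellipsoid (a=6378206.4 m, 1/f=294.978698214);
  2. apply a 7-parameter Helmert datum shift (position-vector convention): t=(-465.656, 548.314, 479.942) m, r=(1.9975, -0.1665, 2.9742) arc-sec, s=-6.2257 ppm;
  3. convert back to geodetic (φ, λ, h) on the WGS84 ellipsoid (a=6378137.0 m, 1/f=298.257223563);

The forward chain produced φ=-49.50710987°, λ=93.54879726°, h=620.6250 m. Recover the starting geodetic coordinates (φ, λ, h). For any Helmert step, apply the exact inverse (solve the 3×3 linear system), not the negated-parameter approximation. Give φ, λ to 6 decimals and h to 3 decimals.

φ=-49.516513°, λ=93.542116°, h=719.461 m

start: φ=-49.507110°, λ=93.548797°, h=620.625 m
→ ECEF (a=6378137.000, f=1/298.257223563): X=-256886.0434, Y=4142152.5391, Z=-4827842.3244
→ Helmert⁻¹: X=-256366.1624, Y=4141586.9474, Z=-4828392.2271
→ geod (Bowring, a=6378206.400): φ=-49.51651300°, λ=93.54211600°, h=719.4610 m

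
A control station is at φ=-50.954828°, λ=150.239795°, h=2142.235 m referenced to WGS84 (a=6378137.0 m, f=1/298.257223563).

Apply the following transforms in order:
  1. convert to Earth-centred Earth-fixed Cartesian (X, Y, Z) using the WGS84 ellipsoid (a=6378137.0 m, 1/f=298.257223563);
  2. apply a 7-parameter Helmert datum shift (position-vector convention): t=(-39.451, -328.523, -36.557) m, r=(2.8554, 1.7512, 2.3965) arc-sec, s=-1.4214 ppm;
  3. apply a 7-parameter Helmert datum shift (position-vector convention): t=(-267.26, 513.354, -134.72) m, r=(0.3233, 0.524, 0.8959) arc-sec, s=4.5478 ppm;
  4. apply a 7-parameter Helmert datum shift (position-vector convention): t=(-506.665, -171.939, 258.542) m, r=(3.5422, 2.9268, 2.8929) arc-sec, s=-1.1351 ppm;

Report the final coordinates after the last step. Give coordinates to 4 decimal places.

start: φ=-50.954828°, λ=150.239795°, h=2142.235 m
→ ECEF (a=6378137.000, f=1/298.257223563): X=-3496127.4282, Y=1999027.6454, Z=-4932044.3310
→ Helmert 7p (PV): X=-3496227.0089, Y=1998723.9371, Z=-4932016.5220
→ Helmert 7p (PV): X=-3496531.3799, Y=1999238.9256, Z=-4932161.6571
→ Helmert 7p (PV): X=-3497132.1006, Y=1999100.3781, Z=-4931813.5695

X=-3497132.1006 m, Y=1999100.3781 m, Z=-4931813.5695 m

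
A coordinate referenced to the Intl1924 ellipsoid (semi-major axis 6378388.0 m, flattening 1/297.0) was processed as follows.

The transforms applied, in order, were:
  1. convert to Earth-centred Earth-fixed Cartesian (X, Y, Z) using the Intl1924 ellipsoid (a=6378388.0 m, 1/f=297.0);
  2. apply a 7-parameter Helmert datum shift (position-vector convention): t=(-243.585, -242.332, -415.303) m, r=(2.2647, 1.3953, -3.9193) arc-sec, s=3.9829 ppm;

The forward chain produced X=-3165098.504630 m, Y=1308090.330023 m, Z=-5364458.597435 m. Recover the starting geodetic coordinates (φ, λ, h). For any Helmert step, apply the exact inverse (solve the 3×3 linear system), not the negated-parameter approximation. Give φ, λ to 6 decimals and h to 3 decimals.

start: X=-3165098.5046, Y=1308090.3300, Z=-5364458.5974 m
→ Helmert⁻¹: X=-3164830.8863, Y=1308208.4201, Z=-5364057.7025
→ geod (Bowring, a=6378388.000): φ=-57.61980500°, λ=157.54185000°, h=906.0340 m

φ=-57.619805°, λ=157.541850°, h=906.034 m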